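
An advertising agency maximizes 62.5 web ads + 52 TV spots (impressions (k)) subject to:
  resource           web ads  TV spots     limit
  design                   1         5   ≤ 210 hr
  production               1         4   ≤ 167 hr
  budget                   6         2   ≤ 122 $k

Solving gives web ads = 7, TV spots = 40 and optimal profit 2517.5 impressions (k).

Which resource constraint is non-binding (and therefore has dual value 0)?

design: 207/210 (slack 3)
production: 167/167 (binding)
budget: 122/122 (binding)
By complementary slackness, a constraint with positive slack has shadow price 0 → design.

design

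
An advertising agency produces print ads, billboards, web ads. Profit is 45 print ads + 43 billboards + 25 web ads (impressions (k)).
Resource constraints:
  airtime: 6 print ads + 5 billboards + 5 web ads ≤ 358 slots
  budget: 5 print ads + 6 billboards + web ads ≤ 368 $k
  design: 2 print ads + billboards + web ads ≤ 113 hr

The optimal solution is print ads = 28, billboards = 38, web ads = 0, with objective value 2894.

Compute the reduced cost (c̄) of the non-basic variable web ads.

-3

At the optimum: airtime uses 358 of 358 (binding); budget uses 368 of 368 (binding); design uses 94 of 113 (slack = 19).
By complementary slackness, y = 0 for the non-binding constraint.
From A_Bᵀ y = c: 6·y_airtime + 5·y_budget = 45; 5·y_airtime + 6·y_budget = 43.
→ y_airtime = 5 and y_budget = 3.
Reduced cost of web ads: c₃ − yᵀa₃ = 25 − (5·5 + 3·1) = 25 − 28 = -3.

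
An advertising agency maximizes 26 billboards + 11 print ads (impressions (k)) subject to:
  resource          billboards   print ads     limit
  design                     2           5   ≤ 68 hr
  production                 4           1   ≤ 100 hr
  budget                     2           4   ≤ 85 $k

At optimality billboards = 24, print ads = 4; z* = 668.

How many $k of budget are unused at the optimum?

budget used = 2·24 + 4·4 = 64; slack = 85 − 64 = 21.

21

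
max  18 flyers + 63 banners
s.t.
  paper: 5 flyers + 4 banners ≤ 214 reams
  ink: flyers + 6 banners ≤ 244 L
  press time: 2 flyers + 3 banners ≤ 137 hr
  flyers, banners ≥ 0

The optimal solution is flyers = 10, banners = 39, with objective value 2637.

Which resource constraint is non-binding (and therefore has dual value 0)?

paper

paper: 206/214 (slack 8)
ink: 244/244 (binding)
press time: 137/137 (binding)
By complementary slackness, a constraint with positive slack has shadow price 0 → paper.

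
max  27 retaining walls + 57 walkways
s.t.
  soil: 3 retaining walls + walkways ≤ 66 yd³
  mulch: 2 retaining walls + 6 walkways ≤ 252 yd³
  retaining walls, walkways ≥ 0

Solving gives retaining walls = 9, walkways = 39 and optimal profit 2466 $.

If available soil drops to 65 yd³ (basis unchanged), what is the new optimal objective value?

2463

Check each constraint at x*: soil 66/66 (tight); mulch 252/252 (tight).
The binding rows give the dual system: 3·y_soil + 2·y_mulch = 27 and 1·y_soil + 6·y_mulch = 57.
→ y_soil = 3 and y_mulch = 9.
Δz = y_soil·Δb = 3 × (-1) = -3, so new z* = 2466 − 3 = 2463.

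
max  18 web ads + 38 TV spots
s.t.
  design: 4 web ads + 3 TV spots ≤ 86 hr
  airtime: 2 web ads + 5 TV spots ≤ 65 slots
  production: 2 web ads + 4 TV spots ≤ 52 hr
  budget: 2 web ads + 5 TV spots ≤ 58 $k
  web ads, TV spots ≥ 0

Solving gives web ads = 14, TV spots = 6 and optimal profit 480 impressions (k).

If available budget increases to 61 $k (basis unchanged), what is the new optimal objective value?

Binding: production and budget. Non-binding: design (12 unused), airtime (7 unused).
Slack constraints have shadow price 0 (complementary slackness).
From A_Bᵀ y = c: 2·y_production + 2·y_budget = 18; 4·y_production + 5·y_budget = 38.
This yields shadow prices y_production = 7, y_budget = 2.
Δz = y_budget·Δb = 2 × (3) = 6, so new z* = 480 + 6 = 486.

486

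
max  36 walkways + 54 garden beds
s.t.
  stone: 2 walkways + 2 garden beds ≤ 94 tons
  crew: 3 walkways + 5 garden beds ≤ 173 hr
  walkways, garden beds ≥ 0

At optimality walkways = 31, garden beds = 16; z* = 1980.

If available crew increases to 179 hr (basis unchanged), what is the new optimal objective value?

2034

Check each constraint at x*: stone 94/94 (tight); crew 173/173 (tight).
From A_Bᵀ y = c: 2·y_stone + 3·y_crew = 36; 2·y_stone + 5·y_crew = 54.
Solving: y_stone = 4.5, y_crew = 9.
Δz = y_crew·Δb = 9 × (6) = 54, so new z* = 1980 + 54 = 2034.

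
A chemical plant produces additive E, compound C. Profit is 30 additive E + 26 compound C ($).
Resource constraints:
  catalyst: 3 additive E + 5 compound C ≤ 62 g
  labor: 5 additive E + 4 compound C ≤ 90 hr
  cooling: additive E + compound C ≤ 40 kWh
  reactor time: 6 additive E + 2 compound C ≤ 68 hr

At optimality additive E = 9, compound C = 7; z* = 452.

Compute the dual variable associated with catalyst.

At the optimum: catalyst uses 62 of 62 (binding); labor uses 73 of 90 (slack = 17); cooling uses 16 of 40 (slack = 24); reactor time uses 68 of 68 (binding).
Slack constraints have shadow price 0 (complementary slackness).
Dual feasibility on the basic columns requires 3·y_catalyst + 6·y_reactor time = 30, 5·y_catalyst + 2·y_reactor time = 26.
→ y_catalyst = 4 and y_reactor time = 3.
Shadow price of catalyst = 4.

4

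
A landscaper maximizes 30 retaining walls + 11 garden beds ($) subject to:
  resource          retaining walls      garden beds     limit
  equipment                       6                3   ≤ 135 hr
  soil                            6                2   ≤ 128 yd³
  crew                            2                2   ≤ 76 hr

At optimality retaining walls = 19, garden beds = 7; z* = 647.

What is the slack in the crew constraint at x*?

crew used = 2·19 + 2·7 = 52; slack = 76 − 52 = 24.

24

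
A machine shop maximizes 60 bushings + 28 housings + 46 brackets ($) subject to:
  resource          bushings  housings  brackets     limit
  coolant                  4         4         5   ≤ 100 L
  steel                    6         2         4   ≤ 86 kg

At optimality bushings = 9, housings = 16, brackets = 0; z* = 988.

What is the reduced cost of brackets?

At the optimum: coolant uses 100 of 100 (binding); steel uses 86 of 86 (binding).
From A_Bᵀ y = c: 4·y_coolant + 6·y_steel = 60; 4·y_coolant + 2·y_steel = 28.
This yields shadow prices y_coolant = 3, y_steel = 8.
Reduced cost of brackets: c₃ − yᵀa₃ = 46 − (3·5 + 8·4) = 46 − 47 = -1.

-1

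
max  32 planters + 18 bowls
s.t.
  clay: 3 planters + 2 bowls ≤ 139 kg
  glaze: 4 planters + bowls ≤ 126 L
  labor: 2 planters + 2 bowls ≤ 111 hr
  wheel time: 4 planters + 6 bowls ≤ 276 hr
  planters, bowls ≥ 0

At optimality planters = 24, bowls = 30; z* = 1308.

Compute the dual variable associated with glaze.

Check each constraint at x*: clay 132/139 (slack 7); glaze 126/126 (tight); labor 108/111 (slack 3); wheel time 276/276 (tight).
Slack constraints have shadow price 0 (complementary slackness).
The binding rows give the dual system: 4·y_glaze + 4·y_wheel time = 32 and 1·y_glaze + 6·y_wheel time = 18.
This yields shadow prices y_glaze = 6, y_wheel time = 2.
Shadow price of glaze = 6.

6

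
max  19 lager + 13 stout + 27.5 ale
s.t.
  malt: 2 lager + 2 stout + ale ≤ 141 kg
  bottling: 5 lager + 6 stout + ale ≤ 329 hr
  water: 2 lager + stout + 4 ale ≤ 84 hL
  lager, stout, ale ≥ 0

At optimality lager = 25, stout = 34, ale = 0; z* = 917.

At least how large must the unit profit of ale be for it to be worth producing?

29

Check each constraint at x*: malt 118/141 (slack 23); bottling 329/329 (tight); water 84/84 (tight).
Slack constraints have shadow price 0 (complementary slackness).
From A_Bᵀ y = c: 5·y_bottling + 2·y_water = 19; 6·y_bottling + 1·y_water = 13.
This yields shadow prices y_bottling = 1, y_water = 7.
ale enters the basis when its profit ≥ yᵀa₃ = 1·1 + 7·4 = 29.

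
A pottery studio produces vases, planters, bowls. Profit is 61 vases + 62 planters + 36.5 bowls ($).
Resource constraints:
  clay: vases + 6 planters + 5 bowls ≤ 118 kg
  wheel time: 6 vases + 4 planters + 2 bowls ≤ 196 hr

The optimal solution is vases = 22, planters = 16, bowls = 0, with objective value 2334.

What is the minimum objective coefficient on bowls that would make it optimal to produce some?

Check each constraint at x*: clay 118/118 (tight); wheel time 196/196 (tight).
From A_Bᵀ y = c: 1·y_clay + 6·y_wheel time = 61; 6·y_clay + 4·y_wheel time = 62.
Solving: y_clay = 4, y_wheel time = 9.5.
bowls enters the basis when its profit ≥ yᵀa₃ = 4·5 + 9.5·2 = 39.

39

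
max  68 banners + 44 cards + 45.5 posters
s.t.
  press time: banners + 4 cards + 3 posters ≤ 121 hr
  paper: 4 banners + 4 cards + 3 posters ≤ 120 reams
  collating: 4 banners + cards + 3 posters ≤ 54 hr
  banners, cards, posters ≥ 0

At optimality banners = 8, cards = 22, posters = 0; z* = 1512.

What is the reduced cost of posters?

At the optimum: press time uses 96 of 121 (slack = 25); paper uses 120 of 120 (binding); collating uses 54 of 54 (binding).
Since press time is not tight, its dual is 0.
From A_Bᵀ y = c: 4·y_paper + 4·y_collating = 68; 4·y_paper + 1·y_collating = 44.
→ y_paper = 9 and y_collating = 8.
Reduced cost of posters: c₃ − yᵀa₃ = 45.5 − (9·3 + 8·3) = 45.5 − 51 = -5.5.

-5.5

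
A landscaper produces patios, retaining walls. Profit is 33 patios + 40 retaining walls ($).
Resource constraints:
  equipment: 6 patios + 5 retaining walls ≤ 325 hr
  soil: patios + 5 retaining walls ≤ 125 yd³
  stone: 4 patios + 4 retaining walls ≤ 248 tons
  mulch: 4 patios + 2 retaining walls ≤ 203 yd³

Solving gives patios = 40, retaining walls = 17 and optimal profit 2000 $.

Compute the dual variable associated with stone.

Binding: equipment and soil. Non-binding: stone (20 unused), mulch (9 unused).
By complementary slackness, y = 0 for the non-binding constraints.
Dual feasibility on the basic columns requires 6·y_equipment + 1·y_soil = 33, 5·y_equipment + 5·y_soil = 40.
→ y_equipment = 5 and y_soil = 3.
Shadow price of stone = 0.

0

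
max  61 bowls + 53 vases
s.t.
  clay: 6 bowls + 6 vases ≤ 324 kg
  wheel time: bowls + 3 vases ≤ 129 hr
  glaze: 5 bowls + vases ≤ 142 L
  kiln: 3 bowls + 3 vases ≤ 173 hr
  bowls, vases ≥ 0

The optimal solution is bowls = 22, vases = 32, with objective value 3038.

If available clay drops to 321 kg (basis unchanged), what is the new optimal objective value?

3012.5

At the optimum: clay uses 324 of 324 (binding); wheel time uses 118 of 129 (slack = 11); glaze uses 142 of 142 (binding); kiln uses 162 of 173 (slack = 11).
By complementary slackness, y = 0 for the non-binding constraints.
From A_Bᵀ y = c: 6·y_clay + 5·y_glaze = 61; 6·y_clay + 1·y_glaze = 53.
→ y_clay = 8.5 and y_glaze = 2.
Δz = y_clay·Δb = 8.5 × (-3) = -25.5, so new z* = 3038 − 25.5 = 3012.5.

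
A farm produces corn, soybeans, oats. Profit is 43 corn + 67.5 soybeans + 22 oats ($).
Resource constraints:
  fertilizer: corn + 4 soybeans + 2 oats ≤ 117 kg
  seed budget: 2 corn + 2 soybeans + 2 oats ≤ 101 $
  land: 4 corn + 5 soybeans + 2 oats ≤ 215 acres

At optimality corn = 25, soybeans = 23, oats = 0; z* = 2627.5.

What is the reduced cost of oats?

-7

Binding: fertilizer and land. Non-binding: seed budget (5 unused).
By complementary slackness, y = 0 for the non-binding constraint.
Dual feasibility on the basic columns requires 1·y_fertilizer + 4·y_land = 43, 4·y_fertilizer + 5·y_land = 67.5.
This yields shadow prices y_fertilizer = 5, y_land = 9.5.
Reduced cost of oats: c₃ − yᵀa₃ = 22 − (5·2 + 9.5·2) = 22 − 29 = -7.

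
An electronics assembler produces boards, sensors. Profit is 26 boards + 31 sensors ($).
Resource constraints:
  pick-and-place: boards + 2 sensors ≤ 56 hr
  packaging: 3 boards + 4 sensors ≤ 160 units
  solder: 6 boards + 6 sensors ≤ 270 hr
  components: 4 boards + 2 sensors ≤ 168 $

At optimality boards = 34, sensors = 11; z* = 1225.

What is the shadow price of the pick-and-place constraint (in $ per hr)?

5

Check each constraint at x*: pick-and-place 56/56 (tight); packaging 146/160 (slack 14); solder 270/270 (tight); components 158/168 (slack 10).
Slack constraints have shadow price 0 (complementary slackness).
The binding rows give the dual system: 1·y_pick-and-place + 6·y_solder = 26 and 2·y_pick-and-place + 6·y_solder = 31.
Solving: y_pick-and-place = 5, y_solder = 3.5.
Shadow price of pick-and-place = 5.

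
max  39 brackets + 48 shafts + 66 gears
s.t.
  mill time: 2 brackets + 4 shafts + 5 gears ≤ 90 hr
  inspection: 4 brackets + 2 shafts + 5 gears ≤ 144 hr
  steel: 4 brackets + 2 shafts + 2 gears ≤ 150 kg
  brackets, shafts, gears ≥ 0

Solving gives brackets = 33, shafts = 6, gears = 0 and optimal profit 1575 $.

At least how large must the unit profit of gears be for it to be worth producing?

72.5

At the optimum: mill time uses 90 of 90 (binding); inspection uses 144 of 144 (binding); steel uses 144 of 150 (slack = 6).
By complementary slackness, y = 0 for the non-binding constraint.
The binding rows give the dual system: 2·y_mill time + 4·y_inspection = 39 and 4·y_mill time + 2·y_inspection = 48.
Solving: y_mill time = 9.5, y_inspection = 5.
gears enters the basis when its profit ≥ yᵀa₃ = 9.5·5 + 5·5 = 72.5.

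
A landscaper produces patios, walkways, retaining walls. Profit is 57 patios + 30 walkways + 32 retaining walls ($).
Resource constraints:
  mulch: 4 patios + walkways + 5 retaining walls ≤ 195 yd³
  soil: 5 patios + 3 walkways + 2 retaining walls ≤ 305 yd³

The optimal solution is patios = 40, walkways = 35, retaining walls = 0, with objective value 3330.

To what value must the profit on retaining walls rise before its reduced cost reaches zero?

Both mulch and soil are binding at x*.
From A_Bᵀ y = c: 4·y_mulch + 5·y_soil = 57; 1·y_mulch + 3·y_soil = 30.
→ y_mulch = 3 and y_soil = 9.
retaining walls enters the basis when its profit ≥ yᵀa₃ = 3·5 + 9·2 = 33.

33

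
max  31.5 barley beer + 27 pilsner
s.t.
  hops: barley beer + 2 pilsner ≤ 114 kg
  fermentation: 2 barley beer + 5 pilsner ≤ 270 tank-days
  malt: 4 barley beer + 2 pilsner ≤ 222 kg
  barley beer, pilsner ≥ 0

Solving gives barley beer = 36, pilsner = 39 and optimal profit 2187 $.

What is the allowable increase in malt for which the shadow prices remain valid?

Binding constraints: hops, malt. The basis is B = [[1,2],[4,2]] with det -6.
Per unit increase in malt, x* moves by d = (0.3333, -0.1667).
The basis stays optimal until pilsner reaches 0; allowable increase = 234 kg.

234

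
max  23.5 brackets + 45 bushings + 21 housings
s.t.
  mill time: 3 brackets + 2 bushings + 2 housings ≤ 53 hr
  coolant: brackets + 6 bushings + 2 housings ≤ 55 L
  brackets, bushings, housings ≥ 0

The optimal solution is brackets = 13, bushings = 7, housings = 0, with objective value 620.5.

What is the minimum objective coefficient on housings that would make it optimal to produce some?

23

Check each constraint at x*: mill time 53/53 (tight); coolant 55/55 (tight).
From A_Bᵀ y = c: 3·y_mill time + 1·y_coolant = 23.5; 2·y_mill time + 6·y_coolant = 45.
This yields shadow prices y_mill time = 6, y_coolant = 5.5.
housings enters the basis when its profit ≥ yᵀa₃ = 6·2 + 5.5·2 = 23.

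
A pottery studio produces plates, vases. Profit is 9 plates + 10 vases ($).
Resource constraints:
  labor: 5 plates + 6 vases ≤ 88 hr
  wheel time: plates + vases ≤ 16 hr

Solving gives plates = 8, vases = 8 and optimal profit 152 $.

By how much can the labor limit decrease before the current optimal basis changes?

8

Binding constraints: labor, wheel time. The basis is B = [[5,6],[1,1]] with det -1.
Per unit decrease in labor, x* moves by d = (1, -1).
The basis stays optimal until vases reaches 0; allowable decrease = 8 hr.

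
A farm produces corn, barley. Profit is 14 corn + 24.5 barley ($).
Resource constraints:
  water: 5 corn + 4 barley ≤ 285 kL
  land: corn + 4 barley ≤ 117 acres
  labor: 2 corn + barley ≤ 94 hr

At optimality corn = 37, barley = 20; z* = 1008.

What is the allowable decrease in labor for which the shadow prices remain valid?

64.75

Binding constraints: land, labor. The basis is B = [[1,4],[2,1]] with det -7.
Per unit decrease in labor, x* moves by d = (-0.5714, 0.1429).
The basis stays optimal until corn reaches 0; allowable decrease = 64.75 hr.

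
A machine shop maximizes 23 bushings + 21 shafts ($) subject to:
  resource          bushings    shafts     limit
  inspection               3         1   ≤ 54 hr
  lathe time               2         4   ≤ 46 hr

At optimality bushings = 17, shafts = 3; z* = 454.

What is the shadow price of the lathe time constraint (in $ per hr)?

4

At the optimum: inspection uses 54 of 54 (binding); lathe time uses 46 of 46 (binding).
From A_Bᵀ y = c: 3·y_inspection + 2·y_lathe time = 23; 1·y_inspection + 4·y_lathe time = 21.
→ y_inspection = 5 and y_lathe time = 4.
Shadow price of lathe time = 4.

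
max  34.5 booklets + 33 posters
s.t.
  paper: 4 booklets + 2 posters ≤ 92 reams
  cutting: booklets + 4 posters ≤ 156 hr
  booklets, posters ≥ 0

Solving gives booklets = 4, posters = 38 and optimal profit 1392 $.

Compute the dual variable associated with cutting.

4.5

Both paper and cutting are binding at x*.
The binding rows give the dual system: 4·y_paper + 1·y_cutting = 34.5 and 2·y_paper + 4·y_cutting = 33.
→ y_paper = 7.5 and y_cutting = 4.5.
Shadow price of cutting = 4.5.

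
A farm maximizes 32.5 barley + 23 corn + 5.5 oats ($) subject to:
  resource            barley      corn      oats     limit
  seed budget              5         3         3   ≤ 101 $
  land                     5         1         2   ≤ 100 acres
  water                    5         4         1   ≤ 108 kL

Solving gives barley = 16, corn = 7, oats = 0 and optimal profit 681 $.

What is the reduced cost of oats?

-7

Binding: seed budget and water. Non-binding: land (13 unused).
By complementary slackness, y = 0 for the non-binding constraint.
Dual feasibility on the basic columns requires 5·y_seed budget + 5·y_water = 32.5, 3·y_seed budget + 4·y_water = 23.
→ y_seed budget = 3 and y_water = 3.5.
Reduced cost of oats: c₃ − yᵀa₃ = 5.5 − (3·3 + 3.5·1) = 5.5 − 12.5 = -7.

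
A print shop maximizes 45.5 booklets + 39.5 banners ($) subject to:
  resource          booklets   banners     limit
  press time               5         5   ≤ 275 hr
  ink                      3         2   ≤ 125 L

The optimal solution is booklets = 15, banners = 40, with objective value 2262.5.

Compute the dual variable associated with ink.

6

At the optimum: press time uses 275 of 275 (binding); ink uses 125 of 125 (binding).
Dual feasibility on the basic columns requires 5·y_press time + 3·y_ink = 45.5, 5·y_press time + 2·y_ink = 39.5.
This yields shadow prices y_press time = 5.5, y_ink = 6.
Shadow price of ink = 6.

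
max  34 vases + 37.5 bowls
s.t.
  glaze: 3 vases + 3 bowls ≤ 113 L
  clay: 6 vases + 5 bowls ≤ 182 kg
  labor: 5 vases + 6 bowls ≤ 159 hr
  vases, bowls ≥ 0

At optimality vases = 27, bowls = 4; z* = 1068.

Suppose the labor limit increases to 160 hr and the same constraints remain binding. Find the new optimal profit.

Check each constraint at x*: glaze 93/113 (slack 20); clay 182/182 (tight); labor 159/159 (tight).
Since glaze is not tight, its dual is 0.
The binding rows give the dual system: 6·y_clay + 5·y_labor = 34 and 5·y_clay + 6·y_labor = 37.5.
Solving: y_clay = 1.5, y_labor = 5.
Δz = y_labor·Δb = 5 × (1) = 5, so new z* = 1068 + 5 = 1073.

1073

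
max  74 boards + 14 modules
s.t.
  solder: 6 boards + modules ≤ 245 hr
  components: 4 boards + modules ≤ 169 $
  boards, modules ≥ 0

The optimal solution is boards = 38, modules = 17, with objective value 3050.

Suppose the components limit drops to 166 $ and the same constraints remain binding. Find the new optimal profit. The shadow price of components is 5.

Δb = -3, so new z* = 3050 + (5)·(-3) = 3050 − 15 = 3035.

3035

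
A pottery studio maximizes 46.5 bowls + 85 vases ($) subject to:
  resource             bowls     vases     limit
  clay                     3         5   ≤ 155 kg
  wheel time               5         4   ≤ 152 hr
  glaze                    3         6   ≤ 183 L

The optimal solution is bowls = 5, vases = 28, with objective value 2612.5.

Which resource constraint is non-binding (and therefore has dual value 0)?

wheel time

clay: 155/155 (binding)
wheel time: 137/152 (slack 15)
glaze: 183/183 (binding)
By complementary slackness, a constraint with positive slack has shadow price 0 → wheel time.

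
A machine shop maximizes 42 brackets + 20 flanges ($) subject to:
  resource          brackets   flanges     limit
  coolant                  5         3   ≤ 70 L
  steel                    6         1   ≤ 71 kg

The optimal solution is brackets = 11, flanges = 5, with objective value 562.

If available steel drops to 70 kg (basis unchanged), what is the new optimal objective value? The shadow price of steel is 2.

Δb = -1, so new z* = 562 + (2)·(-1) = 562 − 2 = 560.

560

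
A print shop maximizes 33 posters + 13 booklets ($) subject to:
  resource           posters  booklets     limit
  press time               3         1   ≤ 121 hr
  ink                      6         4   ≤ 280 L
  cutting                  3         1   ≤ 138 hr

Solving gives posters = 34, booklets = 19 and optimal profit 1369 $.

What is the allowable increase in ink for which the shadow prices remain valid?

Binding constraints: press time, ink. The basis is B = [[3,1],[6,4]] with det 6.
Per unit increase in ink, x* moves by d = (-0.1667, 0.5).
The basis stays optimal until posters reaches 0; allowable increase = 204 L.

204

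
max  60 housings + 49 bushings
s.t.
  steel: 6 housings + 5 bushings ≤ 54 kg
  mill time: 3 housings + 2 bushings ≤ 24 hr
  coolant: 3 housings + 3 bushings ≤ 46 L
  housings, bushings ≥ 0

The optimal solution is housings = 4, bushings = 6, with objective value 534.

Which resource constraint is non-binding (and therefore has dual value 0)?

steel: 54/54 (binding)
mill time: 24/24 (binding)
coolant: 30/46 (slack 16)
By complementary slackness, a constraint with positive slack has shadow price 0 → coolant.

coolant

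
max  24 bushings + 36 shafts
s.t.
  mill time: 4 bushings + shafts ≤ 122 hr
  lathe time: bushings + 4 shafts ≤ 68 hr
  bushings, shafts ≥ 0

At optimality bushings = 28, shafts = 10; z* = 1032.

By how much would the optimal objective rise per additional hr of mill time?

4

Both mill time and lathe time are binding at x*.
Dual feasibility on the basic columns requires 4·y_mill time + 1·y_lathe time = 24, 1·y_mill time + 4·y_lathe time = 36.
This yields shadow prices y_mill time = 4, y_lathe time = 8.
Shadow price of mill time = 4.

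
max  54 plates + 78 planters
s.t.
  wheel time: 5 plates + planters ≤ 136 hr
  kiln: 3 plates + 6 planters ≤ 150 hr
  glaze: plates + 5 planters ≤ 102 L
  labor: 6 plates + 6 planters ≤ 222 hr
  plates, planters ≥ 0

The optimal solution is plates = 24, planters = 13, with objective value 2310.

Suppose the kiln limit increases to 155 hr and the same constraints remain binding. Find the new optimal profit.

At the optimum: wheel time uses 133 of 136 (slack = 3); kiln uses 150 of 150 (binding); glaze uses 89 of 102 (slack = 13); labor uses 222 of 222 (binding).
By complementary slackness, y = 0 for the non-binding constraints.
The binding rows give the dual system: 3·y_kiln + 6·y_labor = 54 and 6·y_kiln + 6·y_labor = 78.
Solving: y_kiln = 8, y_labor = 5.
Δz = y_kiln·Δb = 8 × (5) = 40, so new z* = 2310 + 40 = 2350.

2350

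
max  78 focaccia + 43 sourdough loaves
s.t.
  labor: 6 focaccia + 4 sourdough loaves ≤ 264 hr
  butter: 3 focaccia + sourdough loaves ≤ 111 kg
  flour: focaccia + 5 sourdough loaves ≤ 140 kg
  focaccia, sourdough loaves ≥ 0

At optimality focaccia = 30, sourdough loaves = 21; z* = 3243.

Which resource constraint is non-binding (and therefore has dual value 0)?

labor: 264/264 (binding)
butter: 111/111 (binding)
flour: 135/140 (slack 5)
By complementary slackness, a constraint with positive slack has shadow price 0 → flour.

flour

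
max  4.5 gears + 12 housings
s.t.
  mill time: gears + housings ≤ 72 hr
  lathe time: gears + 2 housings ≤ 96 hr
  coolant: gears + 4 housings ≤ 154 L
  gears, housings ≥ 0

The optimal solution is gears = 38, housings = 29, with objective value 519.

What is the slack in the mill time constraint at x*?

mill time used = 1·38 + 1·29 = 67; slack = 72 − 67 = 5.

5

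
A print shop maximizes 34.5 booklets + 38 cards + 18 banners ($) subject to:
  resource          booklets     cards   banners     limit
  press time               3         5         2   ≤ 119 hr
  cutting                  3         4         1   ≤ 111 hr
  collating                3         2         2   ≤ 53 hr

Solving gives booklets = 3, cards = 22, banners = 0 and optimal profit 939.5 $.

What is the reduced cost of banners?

-5

Binding: press time and collating. Non-binding: cutting (14 unused).
By complementary slackness, y = 0 for the non-binding constraint.
The binding rows give the dual system: 3·y_press time + 3·y_collating = 34.5 and 5·y_press time + 2·y_collating = 38.
→ y_press time = 5 and y_collating = 6.5.
Reduced cost of banners: c₃ − yᵀa₃ = 18 − (5·2 + 6.5·2) = 18 − 23 = -5.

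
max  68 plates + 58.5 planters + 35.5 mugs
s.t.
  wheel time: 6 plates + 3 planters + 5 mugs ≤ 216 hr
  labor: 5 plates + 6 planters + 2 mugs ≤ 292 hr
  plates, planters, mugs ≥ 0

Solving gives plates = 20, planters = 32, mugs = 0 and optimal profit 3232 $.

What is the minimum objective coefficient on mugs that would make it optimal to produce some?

Both wheel time and labor are binding at x*.
From A_Bᵀ y = c: 6·y_wheel time + 5·y_labor = 68; 3·y_wheel time + 6·y_labor = 58.5.
Solving: y_wheel time = 5.5, y_labor = 7.
mugs enters the basis when its profit ≥ yᵀa₃ = 5.5·5 + 7·2 = 41.5.

41.5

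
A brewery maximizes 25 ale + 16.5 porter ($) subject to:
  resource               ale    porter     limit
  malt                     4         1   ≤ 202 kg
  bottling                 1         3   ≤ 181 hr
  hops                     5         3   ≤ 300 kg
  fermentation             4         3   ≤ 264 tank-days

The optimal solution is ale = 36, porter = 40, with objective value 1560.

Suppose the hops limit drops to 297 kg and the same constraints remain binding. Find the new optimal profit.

1551

Check each constraint at x*: malt 184/202 (slack 18); bottling 156/181 (slack 25); hops 300/300 (tight); fermentation 264/264 (tight).
Since malt, bottling are not tight, their duals are 0.
The binding rows give the dual system: 5·y_hops + 4·y_fermentation = 25 and 3·y_hops + 3·y_fermentation = 16.5.
Solving: y_hops = 3, y_fermentation = 2.5.
Δz = y_hops·Δb = 3 × (-3) = -9, so new z* = 1560 − 9 = 1551.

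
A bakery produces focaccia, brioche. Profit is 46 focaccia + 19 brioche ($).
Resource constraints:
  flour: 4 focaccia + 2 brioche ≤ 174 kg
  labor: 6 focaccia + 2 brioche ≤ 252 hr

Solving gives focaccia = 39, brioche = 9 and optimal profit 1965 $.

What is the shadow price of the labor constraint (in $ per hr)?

4

Both flour and labor are binding at x*.
From A_Bᵀ y = c: 4·y_flour + 6·y_labor = 46; 2·y_flour + 2·y_labor = 19.
Solving: y_flour = 5.5, y_labor = 4.
Shadow price of labor = 4.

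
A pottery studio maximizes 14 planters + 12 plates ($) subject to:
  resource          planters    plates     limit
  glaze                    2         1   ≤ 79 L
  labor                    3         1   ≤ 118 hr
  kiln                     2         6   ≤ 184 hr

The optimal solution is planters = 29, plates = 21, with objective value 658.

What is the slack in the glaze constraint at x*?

0

glaze used = 2·29 + 1·21 = 79; slack = 79 − 79 = 0.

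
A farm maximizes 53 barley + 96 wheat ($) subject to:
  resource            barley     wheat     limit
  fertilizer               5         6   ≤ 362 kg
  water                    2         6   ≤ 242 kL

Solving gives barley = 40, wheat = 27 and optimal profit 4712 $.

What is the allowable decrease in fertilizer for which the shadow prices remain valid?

Binding constraints: fertilizer, water. The basis is B = [[5,6],[2,6]] with det 18.
Per unit decrease in fertilizer, x* moves by d = (-0.3333, 0.1111).
The basis stays optimal until barley reaches 0; allowable decrease = 120 kg.

120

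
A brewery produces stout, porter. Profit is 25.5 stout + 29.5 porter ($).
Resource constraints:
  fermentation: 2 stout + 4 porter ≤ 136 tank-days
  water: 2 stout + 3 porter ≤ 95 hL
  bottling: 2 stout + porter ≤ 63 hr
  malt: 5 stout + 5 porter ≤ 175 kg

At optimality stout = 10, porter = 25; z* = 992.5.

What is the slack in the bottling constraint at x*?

18

bottling used = 2·10 + 1·25 = 45; slack = 63 − 45 = 18.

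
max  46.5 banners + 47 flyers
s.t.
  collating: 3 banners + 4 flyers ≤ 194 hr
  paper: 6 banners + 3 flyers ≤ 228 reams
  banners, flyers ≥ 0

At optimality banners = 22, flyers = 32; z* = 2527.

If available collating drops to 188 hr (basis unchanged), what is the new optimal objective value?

2470

Both collating and paper are binding at x*.
The binding rows give the dual system: 3·y_collating + 6·y_paper = 46.5 and 4·y_collating + 3·y_paper = 47.
This yields shadow prices y_collating = 9.5, y_paper = 3.
Δz = y_collating·Δb = 9.5 × (-6) = -57, so new z* = 2527 − 57 = 2470.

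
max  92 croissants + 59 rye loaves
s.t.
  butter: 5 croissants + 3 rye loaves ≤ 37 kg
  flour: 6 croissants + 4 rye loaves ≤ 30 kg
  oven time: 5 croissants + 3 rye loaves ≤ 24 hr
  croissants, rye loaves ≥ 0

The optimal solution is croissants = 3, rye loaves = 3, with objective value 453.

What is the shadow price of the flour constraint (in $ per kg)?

Binding: flour and oven time. Non-binding: butter (13 unused).
Since butter is not tight, its dual is 0.
From A_Bᵀ y = c: 6·y_flour + 5·y_oven time = 92; 4·y_flour + 3·y_oven time = 59.
Solving: y_flour = 9.5, y_oven time = 7.
Shadow price of flour = 9.5.

9.5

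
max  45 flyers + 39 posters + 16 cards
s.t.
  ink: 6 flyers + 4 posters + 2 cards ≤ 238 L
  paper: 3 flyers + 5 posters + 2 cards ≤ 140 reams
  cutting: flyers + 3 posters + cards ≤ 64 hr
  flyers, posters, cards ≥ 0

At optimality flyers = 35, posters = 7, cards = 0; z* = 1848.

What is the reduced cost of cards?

Binding: ink and paper. Non-binding: cutting (8 unused).
Slack constraints have shadow price 0 (complementary slackness).
Dual feasibility on the basic columns requires 6·y_ink + 3·y_paper = 45, 4·y_ink + 5·y_paper = 39.
Solving: y_ink = 6, y_paper = 3.
Reduced cost of cards: c₃ − yᵀa₃ = 16 − (6·2 + 3·2) = 16 − 18 = -2.

-2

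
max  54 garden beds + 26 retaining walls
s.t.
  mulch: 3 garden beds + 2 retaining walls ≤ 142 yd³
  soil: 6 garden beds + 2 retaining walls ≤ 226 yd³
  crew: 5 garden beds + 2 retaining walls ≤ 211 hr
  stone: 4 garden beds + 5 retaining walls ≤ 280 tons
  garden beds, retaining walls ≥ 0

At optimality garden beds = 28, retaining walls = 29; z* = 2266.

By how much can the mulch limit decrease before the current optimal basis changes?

29

Binding constraints: mulch, soil. The basis is B = [[3,2],[6,2]] with det -6.
Per unit decrease in mulch, x* moves by d = (0.3333, -1).
The basis stays optimal until retaining walls reaches 0; allowable decrease = 29 yd³.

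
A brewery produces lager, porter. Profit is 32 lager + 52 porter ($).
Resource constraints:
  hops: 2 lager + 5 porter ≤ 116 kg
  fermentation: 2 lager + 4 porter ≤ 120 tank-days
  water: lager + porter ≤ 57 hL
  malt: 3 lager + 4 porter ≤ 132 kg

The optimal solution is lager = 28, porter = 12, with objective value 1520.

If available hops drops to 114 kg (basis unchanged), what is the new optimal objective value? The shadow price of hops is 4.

1512

Δb = -2, so new z* = 1520 + (4)·(-2) = 1520 − 8 = 1512.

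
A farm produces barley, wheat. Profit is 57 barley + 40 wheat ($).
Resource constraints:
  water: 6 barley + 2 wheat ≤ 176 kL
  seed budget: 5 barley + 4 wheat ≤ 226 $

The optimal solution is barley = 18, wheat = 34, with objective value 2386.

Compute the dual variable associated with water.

2

At the optimum: water uses 176 of 176 (binding); seed budget uses 226 of 226 (binding).
From A_Bᵀ y = c: 6·y_water + 5·y_seed budget = 57; 2·y_water + 4·y_seed budget = 40.
This yields shadow prices y_water = 2, y_seed budget = 9.
Shadow price of water = 2.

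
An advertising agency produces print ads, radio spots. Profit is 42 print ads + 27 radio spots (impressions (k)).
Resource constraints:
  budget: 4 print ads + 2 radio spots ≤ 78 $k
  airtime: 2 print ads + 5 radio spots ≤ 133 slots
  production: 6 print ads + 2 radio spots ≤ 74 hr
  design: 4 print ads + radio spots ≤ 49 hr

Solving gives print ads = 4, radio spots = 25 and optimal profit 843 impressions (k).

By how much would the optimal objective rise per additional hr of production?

6

At the optimum: budget uses 66 of 78 (slack = 12); airtime uses 133 of 133 (binding); production uses 74 of 74 (binding); design uses 41 of 49 (slack = 8).
By complementary slackness, y = 0 for the non-binding constraints.
The binding rows give the dual system: 2·y_airtime + 6·y_production = 42 and 5·y_airtime + 2·y_production = 27.
This yields shadow prices y_airtime = 3, y_production = 6.
Shadow price of production = 6.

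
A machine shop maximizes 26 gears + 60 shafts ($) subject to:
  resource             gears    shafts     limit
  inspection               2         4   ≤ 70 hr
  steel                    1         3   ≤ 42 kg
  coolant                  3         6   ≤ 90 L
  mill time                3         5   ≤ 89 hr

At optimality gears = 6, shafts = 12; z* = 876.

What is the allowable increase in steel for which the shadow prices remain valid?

Binding constraints: steel, coolant. The basis is B = [[1,3],[3,6]] with det -3.
Per unit increase in steel, x* moves by d = (-2, 1).
The basis stays optimal until gears reaches 0; allowable increase = 3 kg.

3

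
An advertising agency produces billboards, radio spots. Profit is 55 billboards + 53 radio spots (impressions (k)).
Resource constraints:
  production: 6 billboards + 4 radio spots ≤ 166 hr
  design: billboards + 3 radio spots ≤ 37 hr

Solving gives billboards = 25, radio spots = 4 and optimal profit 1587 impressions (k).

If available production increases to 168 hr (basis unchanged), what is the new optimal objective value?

At the optimum: production uses 166 of 166 (binding); design uses 37 of 37 (binding).
From A_Bᵀ y = c: 6·y_production + 1·y_design = 55; 4·y_production + 3·y_design = 53.
→ y_production = 8 and y_design = 7.
Δz = y_production·Δb = 8 × (2) = 16, so new z* = 1587 + 16 = 1603.

1603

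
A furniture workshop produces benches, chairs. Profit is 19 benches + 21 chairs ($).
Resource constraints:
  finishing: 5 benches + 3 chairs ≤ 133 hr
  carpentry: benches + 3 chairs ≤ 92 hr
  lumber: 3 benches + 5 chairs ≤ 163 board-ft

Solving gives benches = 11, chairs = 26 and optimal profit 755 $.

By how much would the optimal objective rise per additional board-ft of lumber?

3

Check each constraint at x*: finishing 133/133 (tight); carpentry 89/92 (slack 3); lumber 163/163 (tight).
Slack constraints have shadow price 0 (complementary slackness).
Dual feasibility on the basic columns requires 5·y_finishing + 3·y_lumber = 19, 3·y_finishing + 5·y_lumber = 21.
This yields shadow prices y_finishing = 2, y_lumber = 3.
Shadow price of lumber = 3.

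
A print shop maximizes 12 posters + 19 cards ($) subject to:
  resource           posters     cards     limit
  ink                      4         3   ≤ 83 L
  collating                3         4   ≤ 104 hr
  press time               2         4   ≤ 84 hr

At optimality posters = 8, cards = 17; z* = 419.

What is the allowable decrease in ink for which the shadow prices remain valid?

Binding constraints: ink, press time. The basis is B = [[4,3],[2,4]] with det 10.
Per unit decrease in ink, x* moves by d = (-0.4, 0.2).
The basis stays optimal until posters reaches 0; allowable decrease = 20 L.

20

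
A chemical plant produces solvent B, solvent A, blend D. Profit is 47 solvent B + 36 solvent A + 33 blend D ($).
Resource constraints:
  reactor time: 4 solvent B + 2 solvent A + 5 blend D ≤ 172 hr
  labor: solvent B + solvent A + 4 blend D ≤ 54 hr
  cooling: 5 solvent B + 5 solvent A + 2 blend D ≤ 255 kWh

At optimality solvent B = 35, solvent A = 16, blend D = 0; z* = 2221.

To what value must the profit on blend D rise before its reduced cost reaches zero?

Check each constraint at x*: reactor time 172/172 (tight); labor 51/54 (slack 3); cooling 255/255 (tight).
Since labor is not tight, its dual is 0.
Dual feasibility on the basic columns requires 4·y_reactor time + 5·y_cooling = 47, 2·y_reactor time + 5·y_cooling = 36.
Solving: y_reactor time = 5.5, y_cooling = 5.
blend D enters the basis when its profit ≥ yᵀa₃ = 5.5·5 + 5·2 = 37.5.

37.5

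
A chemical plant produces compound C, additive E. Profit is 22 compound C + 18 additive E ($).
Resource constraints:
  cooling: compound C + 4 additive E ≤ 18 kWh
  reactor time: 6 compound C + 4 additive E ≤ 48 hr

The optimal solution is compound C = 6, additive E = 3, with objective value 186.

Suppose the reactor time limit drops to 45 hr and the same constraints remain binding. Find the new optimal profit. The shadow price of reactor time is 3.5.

175.5

Δb = -3, so new z* = 186 + (3.5)·(-3) = 186 − 10.5 = 175.5.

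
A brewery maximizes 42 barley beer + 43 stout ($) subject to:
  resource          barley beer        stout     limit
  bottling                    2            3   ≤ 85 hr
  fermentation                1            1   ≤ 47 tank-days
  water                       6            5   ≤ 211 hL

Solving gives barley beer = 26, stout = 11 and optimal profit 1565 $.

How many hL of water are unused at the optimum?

water used = 6·26 + 5·11 = 211; slack = 211 − 211 = 0.

0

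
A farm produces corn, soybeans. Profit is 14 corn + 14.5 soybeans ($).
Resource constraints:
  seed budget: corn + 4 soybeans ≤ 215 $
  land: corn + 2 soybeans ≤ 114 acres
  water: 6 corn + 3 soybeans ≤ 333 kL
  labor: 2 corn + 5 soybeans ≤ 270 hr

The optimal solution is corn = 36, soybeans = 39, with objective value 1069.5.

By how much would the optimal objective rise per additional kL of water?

At the optimum: seed budget uses 192 of 215 (slack = 23); land uses 114 of 114 (binding); water uses 333 of 333 (binding); labor uses 267 of 270 (slack = 3).
Slack constraints have shadow price 0 (complementary slackness).
The binding rows give the dual system: 1·y_land + 6·y_water = 14 and 2·y_land + 3·y_water = 14.5.
This yields shadow prices y_land = 5, y_water = 1.5.
Shadow price of water = 1.5.

1.5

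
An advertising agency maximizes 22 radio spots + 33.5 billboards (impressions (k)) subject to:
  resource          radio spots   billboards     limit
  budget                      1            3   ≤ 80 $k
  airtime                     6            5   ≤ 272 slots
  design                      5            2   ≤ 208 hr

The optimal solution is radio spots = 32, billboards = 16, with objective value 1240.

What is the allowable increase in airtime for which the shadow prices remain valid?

Binding constraints: budget, airtime. The basis is B = [[1,3],[6,5]] with det -13.
Per unit increase in airtime, x* moves by d = (0.2308, -0.0769).
The basis stays optimal until design becomes binding; allowable increase = 16 slots.

16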